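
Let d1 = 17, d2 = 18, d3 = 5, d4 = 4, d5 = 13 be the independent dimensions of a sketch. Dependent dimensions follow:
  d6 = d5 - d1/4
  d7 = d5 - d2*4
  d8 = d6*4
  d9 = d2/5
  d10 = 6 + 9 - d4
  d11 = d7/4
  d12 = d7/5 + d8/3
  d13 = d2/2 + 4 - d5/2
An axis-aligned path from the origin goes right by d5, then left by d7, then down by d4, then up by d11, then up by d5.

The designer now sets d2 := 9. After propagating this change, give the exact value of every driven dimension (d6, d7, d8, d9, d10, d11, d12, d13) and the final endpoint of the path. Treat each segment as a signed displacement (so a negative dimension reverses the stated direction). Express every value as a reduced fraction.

d6 = 35/4
d7 = -23
d8 = 35
d9 = 9/5
d10 = 11
d11 = -23/4
d12 = 106/15
d13 = 2
endpoint = (36, 13/4)

Apply edit: d2 := 9
  d6 = d5 - d1/4 = 35/4
  d7 = d5 - d2*4 = -23
  d8 = d6*4 = 35
  d9 = d2/5 = 9/5
  d10 = 6 + 9 - d4 = 11
  d11 = d7/4 = -23/4
  d12 = d7/5 + d8/3 = 106/15
  d13 = d2/2 + 4 - d5/2 = 2
Walk from origin (0, 0):
  seg 1: right by d5 = 13 → (13, 0)
  seg 2: left by d7 = -23 → (36, 0)
  seg 3: down by d4 = 4 → (36, -4)
  seg 4: up by d11 = -23/4 → (36, -39/4)
  seg 5: up by d5 = 13 → (36, 13/4)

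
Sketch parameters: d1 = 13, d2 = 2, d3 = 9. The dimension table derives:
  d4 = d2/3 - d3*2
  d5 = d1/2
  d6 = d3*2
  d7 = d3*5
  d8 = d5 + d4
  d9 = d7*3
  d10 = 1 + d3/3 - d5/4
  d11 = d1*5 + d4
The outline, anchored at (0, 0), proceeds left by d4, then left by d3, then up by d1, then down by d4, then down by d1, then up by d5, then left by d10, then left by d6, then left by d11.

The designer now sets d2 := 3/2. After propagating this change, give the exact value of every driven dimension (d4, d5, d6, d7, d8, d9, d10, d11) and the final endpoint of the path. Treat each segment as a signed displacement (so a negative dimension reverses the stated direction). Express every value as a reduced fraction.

d4 = -35/2
d5 = 13/2
d6 = 18
d7 = 45
d8 = -11
d9 = 135
d10 = 19/8
d11 = 95/2
endpoint = (-475/8, 24)

Apply edit: d2 := 3/2
  d4 = d2/3 - d3*2 = -35/2
  d5 = d1/2 = 13/2
  d6 = d3*2 = 18
  d7 = d3*5 = 45
  d8 = d5 + d4 = -11
  d9 = d7*3 = 135
  d10 = 1 + d3/3 - d5/4 = 19/8
  d11 = d1*5 + d4 = 95/2
Walk from origin (0, 0):
  seg 1: left by d4 = -35/2 → (35/2, 0)
  seg 2: left by d3 = 9 → (17/2, 0)
  seg 3: up by d1 = 13 → (17/2, 13)
  seg 4: down by d4 = -35/2 → (17/2, 61/2)
  seg 5: down by d1 = 13 → (17/2, 35/2)
  seg 6: up by d5 = 13/2 → (17/2, 24)
  seg 7: left by d10 = 19/8 → (49/8, 24)
  seg 8: left by d6 = 18 → (-95/8, 24)
  seg 9: left by d11 = 95/2 → (-475/8, 24)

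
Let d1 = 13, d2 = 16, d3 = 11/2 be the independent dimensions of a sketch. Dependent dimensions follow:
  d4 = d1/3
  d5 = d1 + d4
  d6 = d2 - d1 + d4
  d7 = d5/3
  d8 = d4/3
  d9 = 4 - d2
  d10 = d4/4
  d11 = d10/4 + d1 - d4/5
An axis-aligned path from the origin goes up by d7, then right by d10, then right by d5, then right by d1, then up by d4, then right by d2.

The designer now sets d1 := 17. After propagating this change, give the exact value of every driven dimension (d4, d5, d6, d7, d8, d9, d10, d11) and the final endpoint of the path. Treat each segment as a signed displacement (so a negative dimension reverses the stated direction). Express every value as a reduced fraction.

d4 = 17/3
d5 = 68/3
d6 = 14/3
d7 = 68/9
d8 = 17/9
d9 = -12
d10 = 17/12
d11 = 3893/240
endpoint = (685/12, 119/9)

Apply edit: d1 := 17
  d4 = d1/3 = 17/3
  d5 = d1 + d4 = 68/3
  d6 = d2 - d1 + d4 = 14/3
  d7 = d5/3 = 68/9
  d8 = d4/3 = 17/9
  d9 = 4 - d2 = -12
  d10 = d4/4 = 17/12
  d11 = d10/4 + d1 - d4/5 = 3893/240
Walk from origin (0, 0):
  seg 1: up by d7 = 68/9 → (0, 68/9)
  seg 2: right by d10 = 17/12 → (17/12, 68/9)
  seg 3: right by d5 = 68/3 → (289/12, 68/9)
  seg 4: right by d1 = 17 → (493/12, 68/9)
  seg 5: up by d4 = 17/3 → (493/12, 119/9)
  seg 6: right by d2 = 16 → (685/12, 119/9)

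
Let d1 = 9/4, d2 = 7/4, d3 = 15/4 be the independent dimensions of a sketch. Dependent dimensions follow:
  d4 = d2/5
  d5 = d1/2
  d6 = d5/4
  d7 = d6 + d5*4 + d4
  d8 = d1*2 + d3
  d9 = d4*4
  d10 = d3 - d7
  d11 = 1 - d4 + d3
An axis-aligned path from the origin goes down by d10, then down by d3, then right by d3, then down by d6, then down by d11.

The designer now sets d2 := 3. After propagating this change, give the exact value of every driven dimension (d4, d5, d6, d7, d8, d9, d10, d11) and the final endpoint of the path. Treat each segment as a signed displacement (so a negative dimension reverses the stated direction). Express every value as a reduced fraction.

d4 = 3/5
d5 = 9/8
d6 = 9/32
d7 = 861/160
d8 = 33/4
d9 = 12/5
d10 = -261/160
d11 = 83/20
endpoint = (15/4, -131/20)

Apply edit: d2 := 3
  d4 = d2/5 = 3/5
  d5 = d1/2 = 9/8
  d6 = d5/4 = 9/32
  d7 = d6 + d5*4 + d4 = 861/160
  d8 = d1*2 + d3 = 33/4
  d9 = d4*4 = 12/5
  d10 = d3 - d7 = -261/160
  d11 = 1 - d4 + d3 = 83/20
Walk from origin (0, 0):
  seg 1: down by d10 = -261/160 → (0, 261/160)
  seg 2: down by d3 = 15/4 → (0, -339/160)
  seg 3: right by d3 = 15/4 → (15/4, -339/160)
  seg 4: down by d6 = 9/32 → (15/4, -12/5)
  seg 5: down by d11 = 83/20 → (15/4, -131/20)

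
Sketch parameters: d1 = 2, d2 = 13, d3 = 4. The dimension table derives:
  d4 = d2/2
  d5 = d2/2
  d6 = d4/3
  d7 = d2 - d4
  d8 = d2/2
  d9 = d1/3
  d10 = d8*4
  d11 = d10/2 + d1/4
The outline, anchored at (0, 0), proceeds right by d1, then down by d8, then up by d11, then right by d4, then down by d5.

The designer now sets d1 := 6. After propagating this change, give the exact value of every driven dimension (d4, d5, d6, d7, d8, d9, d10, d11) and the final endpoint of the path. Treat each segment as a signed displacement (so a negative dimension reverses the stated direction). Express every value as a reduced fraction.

Apply edit: d1 := 6
  d4 = d2/2 = 13/2
  d5 = d2/2 = 13/2
  d6 = d4/3 = 13/6
  d7 = d2 - d4 = 13/2
  d8 = d2/2 = 13/2
  d9 = d1/3 = 2
  d10 = d8*4 = 26
  d11 = d10/2 + d1/4 = 29/2
Walk from origin (0, 0):
  seg 1: right by d1 = 6 → (6, 0)
  seg 2: down by d8 = 13/2 → (6, -13/2)
  seg 3: up by d11 = 29/2 → (6, 8)
  seg 4: right by d4 = 13/2 → (25/2, 8)
  seg 5: down by d5 = 13/2 → (25/2, 3/2)

d4 = 13/2
d5 = 13/2
d6 = 13/6
d7 = 13/2
d8 = 13/2
d9 = 2
d10 = 26
d11 = 29/2
endpoint = (25/2, 3/2)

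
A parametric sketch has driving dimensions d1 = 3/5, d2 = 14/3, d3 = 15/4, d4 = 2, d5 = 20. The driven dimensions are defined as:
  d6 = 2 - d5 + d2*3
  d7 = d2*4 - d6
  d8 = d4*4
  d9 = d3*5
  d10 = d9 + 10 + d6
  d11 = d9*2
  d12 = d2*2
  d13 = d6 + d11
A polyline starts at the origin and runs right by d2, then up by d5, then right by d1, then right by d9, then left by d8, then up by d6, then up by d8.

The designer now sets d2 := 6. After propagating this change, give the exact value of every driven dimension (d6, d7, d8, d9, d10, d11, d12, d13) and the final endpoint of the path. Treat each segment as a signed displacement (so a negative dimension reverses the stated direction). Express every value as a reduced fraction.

Apply edit: d2 := 6
  d6 = 2 - d5 + d2*3 = 0
  d7 = d2*4 - d6 = 24
  d8 = d4*4 = 8
  d9 = d3*5 = 75/4
  d10 = d9 + 10 + d6 = 115/4
  d11 = d9*2 = 75/2
  d12 = d2*2 = 12
  d13 = d6 + d11 = 75/2
Walk from origin (0, 0):
  seg 1: right by d2 = 6 → (6, 0)
  seg 2: up by d5 = 20 → (6, 20)
  seg 3: right by d1 = 3/5 → (33/5, 20)
  seg 4: right by d9 = 75/4 → (507/20, 20)
  seg 5: left by d8 = 8 → (347/20, 20)
  seg 6: up by d6 = 0 → (347/20, 20)
  seg 7: up by d8 = 8 → (347/20, 28)

d6 = 0
d7 = 24
d8 = 8
d9 = 75/4
d10 = 115/4
d11 = 75/2
d12 = 12
d13 = 75/2
endpoint = (347/20, 28)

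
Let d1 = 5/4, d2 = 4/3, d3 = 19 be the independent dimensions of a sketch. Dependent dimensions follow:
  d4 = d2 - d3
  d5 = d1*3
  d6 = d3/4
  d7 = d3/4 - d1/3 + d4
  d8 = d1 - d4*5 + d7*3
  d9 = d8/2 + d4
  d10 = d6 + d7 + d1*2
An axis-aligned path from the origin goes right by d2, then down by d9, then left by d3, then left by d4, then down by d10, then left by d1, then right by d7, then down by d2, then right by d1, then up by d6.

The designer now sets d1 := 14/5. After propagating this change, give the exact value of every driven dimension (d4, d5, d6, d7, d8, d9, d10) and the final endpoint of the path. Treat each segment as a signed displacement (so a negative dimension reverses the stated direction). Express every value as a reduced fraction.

Apply edit: d1 := 14/5
  d4 = d2 - d3 = -53/3
  d5 = d1*3 = 42/5
  d6 = d3/4 = 19/4
  d7 = d3/4 - d1/3 + d4 = -277/20
  d8 = d1 - d4*5 + d7*3 = 595/12
  d9 = d8/2 + d4 = 57/8
  d10 = d6 + d7 + d1*2 = -7/2
Walk from origin (0, 0):
  seg 1: right by d2 = 4/3 → (4/3, 0)
  seg 2: down by d9 = 57/8 → (4/3, -57/8)
  seg 3: left by d3 = 19 → (-53/3, -57/8)
  seg 4: left by d4 = -53/3 → (0, -57/8)
  seg 5: down by d10 = -7/2 → (0, -29/8)
  seg 6: left by d1 = 14/5 → (-14/5, -29/8)
  seg 7: right by d7 = -277/20 → (-333/20, -29/8)
  seg 8: down by d2 = 4/3 → (-333/20, -119/24)
  seg 9: right by d1 = 14/5 → (-277/20, -119/24)
  seg 10: up by d6 = 19/4 → (-277/20, -5/24)

d4 = -53/3
d5 = 42/5
d6 = 19/4
d7 = -277/20
d8 = 595/12
d9 = 57/8
d10 = -7/2
endpoint = (-277/20, -5/24)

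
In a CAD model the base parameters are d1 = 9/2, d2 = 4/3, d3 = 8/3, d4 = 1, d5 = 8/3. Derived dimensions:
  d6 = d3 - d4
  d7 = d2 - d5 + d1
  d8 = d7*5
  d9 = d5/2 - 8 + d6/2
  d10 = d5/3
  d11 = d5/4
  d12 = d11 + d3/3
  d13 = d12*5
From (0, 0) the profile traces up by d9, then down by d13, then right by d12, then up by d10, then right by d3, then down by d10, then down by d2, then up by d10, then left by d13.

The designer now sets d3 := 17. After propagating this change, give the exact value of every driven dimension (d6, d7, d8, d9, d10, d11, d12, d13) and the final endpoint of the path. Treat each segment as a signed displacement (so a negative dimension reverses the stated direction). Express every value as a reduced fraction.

Apply edit: d3 := 17
  d6 = d3 - d4 = 16
  d7 = d2 - d5 + d1 = 19/6
  d8 = d7*5 = 95/6
  d9 = d5/2 - 8 + d6/2 = 4/3
  d10 = d5/3 = 8/9
  d11 = d5/4 = 2/3
  d12 = d11 + d3/3 = 19/3
  d13 = d12*5 = 95/3
Walk from origin (0, 0):
  seg 1: up by d9 = 4/3 → (0, 4/3)
  seg 2: down by d13 = 95/3 → (0, -91/3)
  seg 3: right by d12 = 19/3 → (19/3, -91/3)
  seg 4: up by d10 = 8/9 → (19/3, -265/9)
  seg 5: right by d3 = 17 → (70/3, -265/9)
  seg 6: down by d10 = 8/9 → (70/3, -91/3)
  seg 7: down by d2 = 4/3 → (70/3, -95/3)
  seg 8: up by d10 = 8/9 → (70/3, -277/9)
  seg 9: left by d13 = 95/3 → (-25/3, -277/9)

d6 = 16
d7 = 19/6
d8 = 95/6
d9 = 4/3
d10 = 8/9
d11 = 2/3
d12 = 19/3
d13 = 95/3
endpoint = (-25/3, -277/9)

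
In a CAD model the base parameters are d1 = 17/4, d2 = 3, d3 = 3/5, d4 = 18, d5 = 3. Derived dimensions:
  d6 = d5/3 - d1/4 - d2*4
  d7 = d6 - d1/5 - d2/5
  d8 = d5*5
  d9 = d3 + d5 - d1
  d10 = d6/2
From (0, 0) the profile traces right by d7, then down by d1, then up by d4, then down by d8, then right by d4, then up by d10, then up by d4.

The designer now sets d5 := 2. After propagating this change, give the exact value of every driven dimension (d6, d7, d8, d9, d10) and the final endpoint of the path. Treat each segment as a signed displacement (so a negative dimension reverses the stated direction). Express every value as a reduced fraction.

Apply edit: d5 := 2
  d6 = d5/3 - d1/4 - d2*4 = -595/48
  d7 = d6 - d1/5 - d2/5 = -3323/240
  d8 = d5*5 = 10
  d9 = d3 + d5 - d1 = -33/20
  d10 = d6/2 = -595/96
Walk from origin (0, 0):
  seg 1: right by d7 = -3323/240 → (-3323/240, 0)
  seg 2: down by d1 = 17/4 → (-3323/240, -17/4)
  seg 3: up by d4 = 18 → (-3323/240, 55/4)
  seg 4: down by d8 = 10 → (-3323/240, 15/4)
  seg 5: right by d4 = 18 → (997/240, 15/4)
  seg 6: up by d10 = -595/96 → (997/240, -235/96)
  seg 7: up by d4 = 18 → (997/240, 1493/96)

d6 = -595/48
d7 = -3323/240
d8 = 10
d9 = -33/20
d10 = -595/96
endpoint = (997/240, 1493/96)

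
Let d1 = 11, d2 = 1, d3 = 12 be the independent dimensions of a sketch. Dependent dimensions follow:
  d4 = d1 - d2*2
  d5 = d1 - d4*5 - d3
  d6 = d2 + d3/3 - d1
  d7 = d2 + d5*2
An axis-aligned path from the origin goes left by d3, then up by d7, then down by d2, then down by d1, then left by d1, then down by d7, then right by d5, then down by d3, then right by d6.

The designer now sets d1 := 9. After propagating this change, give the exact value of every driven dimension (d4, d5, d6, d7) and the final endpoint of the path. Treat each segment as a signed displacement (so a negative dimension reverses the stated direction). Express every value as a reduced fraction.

d4 = 7
d5 = -38
d6 = -4
d7 = -75
endpoint = (-63, -22)

Apply edit: d1 := 9
  d4 = d1 - d2*2 = 7
  d5 = d1 - d4*5 - d3 = -38
  d6 = d2 + d3/3 - d1 = -4
  d7 = d2 + d5*2 = -75
Walk from origin (0, 0):
  seg 1: left by d3 = 12 → (-12, 0)
  seg 2: up by d7 = -75 → (-12, -75)
  seg 3: down by d2 = 1 → (-12, -76)
  seg 4: down by d1 = 9 → (-12, -85)
  seg 5: left by d1 = 9 → (-21, -85)
  seg 6: down by d7 = -75 → (-21, -10)
  seg 7: right by d5 = -38 → (-59, -10)
  seg 8: down by d3 = 12 → (-59, -22)
  seg 9: right by d6 = -4 → (-63, -22)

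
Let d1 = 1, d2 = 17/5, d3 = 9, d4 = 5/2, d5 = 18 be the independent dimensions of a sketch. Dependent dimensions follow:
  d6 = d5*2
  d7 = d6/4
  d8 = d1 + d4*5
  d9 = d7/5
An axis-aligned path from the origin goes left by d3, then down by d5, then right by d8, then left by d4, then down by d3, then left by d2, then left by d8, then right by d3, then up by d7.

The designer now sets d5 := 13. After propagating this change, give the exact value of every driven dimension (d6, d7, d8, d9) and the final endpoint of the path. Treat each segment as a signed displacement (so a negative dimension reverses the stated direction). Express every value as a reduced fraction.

Apply edit: d5 := 13
  d6 = d5*2 = 26
  d7 = d6/4 = 13/2
  d8 = d1 + d4*5 = 27/2
  d9 = d7/5 = 13/10
Walk from origin (0, 0):
  seg 1: left by d3 = 9 → (-9, 0)
  seg 2: down by d5 = 13 → (-9, -13)
  seg 3: right by d8 = 27/2 → (9/2, -13)
  seg 4: left by d4 = 5/2 → (2, -13)
  seg 5: down by d3 = 9 → (2, -22)
  seg 6: left by d2 = 17/5 → (-7/5, -22)
  seg 7: left by d8 = 27/2 → (-149/10, -22)
  seg 8: right by d3 = 9 → (-59/10, -22)
  seg 9: up by d7 = 13/2 → (-59/10, -31/2)

d6 = 26
d7 = 13/2
d8 = 27/2
d9 = 13/10
endpoint = (-59/10, -31/2)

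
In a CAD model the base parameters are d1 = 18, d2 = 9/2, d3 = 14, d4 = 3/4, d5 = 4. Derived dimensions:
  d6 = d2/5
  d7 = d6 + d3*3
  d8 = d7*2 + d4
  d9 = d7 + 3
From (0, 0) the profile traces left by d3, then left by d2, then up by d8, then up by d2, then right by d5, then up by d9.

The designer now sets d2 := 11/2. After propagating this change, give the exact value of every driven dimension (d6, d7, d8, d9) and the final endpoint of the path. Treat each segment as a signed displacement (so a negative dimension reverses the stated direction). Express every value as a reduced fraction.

Apply edit: d2 := 11/2
  d6 = d2/5 = 11/10
  d7 = d6 + d3*3 = 431/10
  d8 = d7*2 + d4 = 1739/20
  d9 = d7 + 3 = 461/10
Walk from origin (0, 0):
  seg 1: left by d3 = 14 → (-14, 0)
  seg 2: left by d2 = 11/2 → (-39/2, 0)
  seg 3: up by d8 = 1739/20 → (-39/2, 1739/20)
  seg 4: up by d2 = 11/2 → (-39/2, 1849/20)
  seg 5: right by d5 = 4 → (-31/2, 1849/20)
  seg 6: up by d9 = 461/10 → (-31/2, 2771/20)

d6 = 11/10
d7 = 431/10
d8 = 1739/20
d9 = 461/10
endpoint = (-31/2, 2771/20)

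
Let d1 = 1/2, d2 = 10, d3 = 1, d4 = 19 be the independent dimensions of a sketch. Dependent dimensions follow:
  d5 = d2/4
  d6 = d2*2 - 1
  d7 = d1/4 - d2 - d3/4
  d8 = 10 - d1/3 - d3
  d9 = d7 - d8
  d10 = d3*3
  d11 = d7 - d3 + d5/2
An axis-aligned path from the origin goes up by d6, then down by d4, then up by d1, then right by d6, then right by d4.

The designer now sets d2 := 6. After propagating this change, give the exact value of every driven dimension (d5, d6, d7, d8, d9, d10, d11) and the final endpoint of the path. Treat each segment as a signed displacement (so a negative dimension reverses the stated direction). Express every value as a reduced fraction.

Apply edit: d2 := 6
  d5 = d2/4 = 3/2
  d6 = d2*2 - 1 = 11
  d7 = d1/4 - d2 - d3/4 = -49/8
  d8 = 10 - d1/3 - d3 = 53/6
  d9 = d7 - d8 = -359/24
  d10 = d3*3 = 3
  d11 = d7 - d3 + d5/2 = -51/8
Walk from origin (0, 0):
  seg 1: up by d6 = 11 → (0, 11)
  seg 2: down by d4 = 19 → (0, -8)
  seg 3: up by d1 = 1/2 → (0, -15/2)
  seg 4: right by d6 = 11 → (11, -15/2)
  seg 5: right by d4 = 19 → (30, -15/2)

d5 = 3/2
d6 = 11
d7 = -49/8
d8 = 53/6
d9 = -359/24
d10 = 3
d11 = -51/8
endpoint = (30, -15/2)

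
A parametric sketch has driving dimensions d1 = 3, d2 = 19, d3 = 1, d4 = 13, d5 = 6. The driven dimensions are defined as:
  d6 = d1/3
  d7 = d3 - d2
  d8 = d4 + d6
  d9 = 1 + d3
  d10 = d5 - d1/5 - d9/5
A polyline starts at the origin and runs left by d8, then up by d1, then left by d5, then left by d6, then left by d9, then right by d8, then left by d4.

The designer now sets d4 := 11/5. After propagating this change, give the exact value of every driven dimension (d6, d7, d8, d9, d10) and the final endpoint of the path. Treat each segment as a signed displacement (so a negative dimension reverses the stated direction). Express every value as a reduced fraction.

Apply edit: d4 := 11/5
  d6 = d1/3 = 1
  d7 = d3 - d2 = -18
  d8 = d4 + d6 = 16/5
  d9 = 1 + d3 = 2
  d10 = d5 - d1/5 - d9/5 = 5
Walk from origin (0, 0):
  seg 1: left by d8 = 16/5 → (-16/5, 0)
  seg 2: up by d1 = 3 → (-16/5, 3)
  seg 3: left by d5 = 6 → (-46/5, 3)
  seg 4: left by d6 = 1 → (-51/5, 3)
  seg 5: left by d9 = 2 → (-61/5, 3)
  seg 6: right by d8 = 16/5 → (-9, 3)
  seg 7: left by d4 = 11/5 → (-56/5, 3)

d6 = 1
d7 = -18
d8 = 16/5
d9 = 2
d10 = 5
endpoint = (-56/5, 3)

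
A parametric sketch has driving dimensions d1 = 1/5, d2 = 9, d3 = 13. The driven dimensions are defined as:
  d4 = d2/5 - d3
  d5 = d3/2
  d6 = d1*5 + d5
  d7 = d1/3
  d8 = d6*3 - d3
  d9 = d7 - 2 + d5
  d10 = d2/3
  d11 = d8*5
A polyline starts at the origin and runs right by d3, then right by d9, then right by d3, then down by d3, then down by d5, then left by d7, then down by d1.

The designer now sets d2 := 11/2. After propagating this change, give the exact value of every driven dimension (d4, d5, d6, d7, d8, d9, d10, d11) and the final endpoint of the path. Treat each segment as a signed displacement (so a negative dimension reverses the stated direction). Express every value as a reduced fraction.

Apply edit: d2 := 11/2
  d4 = d2/5 - d3 = -119/10
  d5 = d3/2 = 13/2
  d6 = d1*5 + d5 = 15/2
  d7 = d1/3 = 1/15
  d8 = d6*3 - d3 = 19/2
  d9 = d7 - 2 + d5 = 137/30
  d10 = d2/3 = 11/6
  d11 = d8*5 = 95/2
Walk from origin (0, 0):
  seg 1: right by d3 = 13 → (13, 0)
  seg 2: right by d9 = 137/30 → (527/30, 0)
  seg 3: right by d3 = 13 → (917/30, 0)
  seg 4: down by d3 = 13 → (917/30, -13)
  seg 5: down by d5 = 13/2 → (917/30, -39/2)
  seg 6: left by d7 = 1/15 → (61/2, -39/2)
  seg 7: down by d1 = 1/5 → (61/2, -197/10)

d4 = -119/10
d5 = 13/2
d6 = 15/2
d7 = 1/15
d8 = 19/2
d9 = 137/30
d10 = 11/6
d11 = 95/2
endpoint = (61/2, -197/10)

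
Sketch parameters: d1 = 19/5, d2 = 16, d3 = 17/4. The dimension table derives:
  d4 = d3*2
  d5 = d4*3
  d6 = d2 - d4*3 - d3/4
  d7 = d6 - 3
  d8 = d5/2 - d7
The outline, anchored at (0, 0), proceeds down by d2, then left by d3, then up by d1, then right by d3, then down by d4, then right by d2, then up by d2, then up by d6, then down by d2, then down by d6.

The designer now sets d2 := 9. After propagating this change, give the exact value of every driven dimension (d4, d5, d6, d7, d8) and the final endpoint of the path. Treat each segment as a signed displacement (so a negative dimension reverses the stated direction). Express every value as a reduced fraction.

d4 = 17/2
d5 = 51/2
d6 = -281/16
d7 = -329/16
d8 = 533/16
endpoint = (9, -137/10)

Apply edit: d2 := 9
  d4 = d3*2 = 17/2
  d5 = d4*3 = 51/2
  d6 = d2 - d4*3 - d3/4 = -281/16
  d7 = d6 - 3 = -329/16
  d8 = d5/2 - d7 = 533/16
Walk from origin (0, 0):
  seg 1: down by d2 = 9 → (0, -9)
  seg 2: left by d3 = 17/4 → (-17/4, -9)
  seg 3: up by d1 = 19/5 → (-17/4, -26/5)
  seg 4: right by d3 = 17/4 → (0, -26/5)
  seg 5: down by d4 = 17/2 → (0, -137/10)
  seg 6: right by d2 = 9 → (9, -137/10)
  seg 7: up by d2 = 9 → (9, -47/10)
  seg 8: up by d6 = -281/16 → (9, -1781/80)
  seg 9: down by d2 = 9 → (9, -2501/80)
  seg 10: down by d6 = -281/16 → (9, -137/10)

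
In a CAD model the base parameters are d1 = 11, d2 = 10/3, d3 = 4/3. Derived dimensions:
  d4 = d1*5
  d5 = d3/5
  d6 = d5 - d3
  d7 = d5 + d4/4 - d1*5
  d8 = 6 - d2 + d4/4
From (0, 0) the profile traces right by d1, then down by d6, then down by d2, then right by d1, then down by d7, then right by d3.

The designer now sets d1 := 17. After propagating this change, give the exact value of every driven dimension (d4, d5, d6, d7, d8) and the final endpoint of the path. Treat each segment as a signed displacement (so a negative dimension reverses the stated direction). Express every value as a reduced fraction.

Apply edit: d1 := 17
  d4 = d1*5 = 85
  d5 = d3/5 = 4/15
  d6 = d5 - d3 = -16/15
  d7 = d5 + d4/4 - d1*5 = -3809/60
  d8 = 6 - d2 + d4/4 = 287/12
Walk from origin (0, 0):
  seg 1: right by d1 = 17 → (17, 0)
  seg 2: down by d6 = -16/15 → (17, 16/15)
  seg 3: down by d2 = 10/3 → (17, -34/15)
  seg 4: right by d1 = 17 → (34, -34/15)
  seg 5: down by d7 = -3809/60 → (34, 3673/60)
  seg 6: right by d3 = 4/3 → (106/3, 3673/60)

d4 = 85
d5 = 4/15
d6 = -16/15
d7 = -3809/60
d8 = 287/12
endpoint = (106/3, 3673/60)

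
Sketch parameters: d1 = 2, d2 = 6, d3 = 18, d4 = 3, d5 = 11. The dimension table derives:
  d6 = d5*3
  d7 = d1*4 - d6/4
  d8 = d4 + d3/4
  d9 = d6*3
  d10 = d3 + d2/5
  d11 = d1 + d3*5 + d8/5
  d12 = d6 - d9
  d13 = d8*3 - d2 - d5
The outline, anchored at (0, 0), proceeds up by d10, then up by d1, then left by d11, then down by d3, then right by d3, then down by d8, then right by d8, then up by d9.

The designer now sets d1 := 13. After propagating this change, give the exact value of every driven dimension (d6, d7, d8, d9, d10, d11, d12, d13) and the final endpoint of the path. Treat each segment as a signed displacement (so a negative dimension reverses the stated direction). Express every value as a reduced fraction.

d6 = 33
d7 = 175/4
d8 = 15/2
d9 = 99
d10 = 96/5
d11 = 209/2
d12 = -66
d13 = 11/2
endpoint = (-79, 1057/10)

Apply edit: d1 := 13
  d6 = d5*3 = 33
  d7 = d1*4 - d6/4 = 175/4
  d8 = d4 + d3/4 = 15/2
  d9 = d6*3 = 99
  d10 = d3 + d2/5 = 96/5
  d11 = d1 + d3*5 + d8/5 = 209/2
  d12 = d6 - d9 = -66
  d13 = d8*3 - d2 - d5 = 11/2
Walk from origin (0, 0):
  seg 1: up by d10 = 96/5 → (0, 96/5)
  seg 2: up by d1 = 13 → (0, 161/5)
  seg 3: left by d11 = 209/2 → (-209/2, 161/5)
  seg 4: down by d3 = 18 → (-209/2, 71/5)
  seg 5: right by d3 = 18 → (-173/2, 71/5)
  seg 6: down by d8 = 15/2 → (-173/2, 67/10)
  seg 7: right by d8 = 15/2 → (-79, 67/10)
  seg 8: up by d9 = 99 → (-79, 1057/10)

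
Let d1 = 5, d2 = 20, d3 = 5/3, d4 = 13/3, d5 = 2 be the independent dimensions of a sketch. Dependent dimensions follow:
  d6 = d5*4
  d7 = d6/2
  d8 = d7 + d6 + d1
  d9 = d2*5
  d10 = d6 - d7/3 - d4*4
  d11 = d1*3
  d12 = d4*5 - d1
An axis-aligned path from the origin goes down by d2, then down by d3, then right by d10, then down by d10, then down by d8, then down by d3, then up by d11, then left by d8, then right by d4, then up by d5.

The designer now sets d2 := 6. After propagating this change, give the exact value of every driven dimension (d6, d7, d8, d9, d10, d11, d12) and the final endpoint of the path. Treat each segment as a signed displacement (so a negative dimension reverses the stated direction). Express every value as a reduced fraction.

d6 = 8
d7 = 4
d8 = 17
d9 = 30
d10 = -32/3
d11 = 15
d12 = 50/3
endpoint = (-70/3, 4/3)

Apply edit: d2 := 6
  d6 = d5*4 = 8
  d7 = d6/2 = 4
  d8 = d7 + d6 + d1 = 17
  d9 = d2*5 = 30
  d10 = d6 - d7/3 - d4*4 = -32/3
  d11 = d1*3 = 15
  d12 = d4*5 - d1 = 50/3
Walk from origin (0, 0):
  seg 1: down by d2 = 6 → (0, -6)
  seg 2: down by d3 = 5/3 → (0, -23/3)
  seg 3: right by d10 = -32/3 → (-32/3, -23/3)
  seg 4: down by d10 = -32/3 → (-32/3, 3)
  seg 5: down by d8 = 17 → (-32/3, -14)
  seg 6: down by d3 = 5/3 → (-32/3, -47/3)
  seg 7: up by d11 = 15 → (-32/3, -2/3)
  seg 8: left by d8 = 17 → (-83/3, -2/3)
  seg 9: right by d4 = 13/3 → (-70/3, -2/3)
  seg 10: up by d5 = 2 → (-70/3, 4/3)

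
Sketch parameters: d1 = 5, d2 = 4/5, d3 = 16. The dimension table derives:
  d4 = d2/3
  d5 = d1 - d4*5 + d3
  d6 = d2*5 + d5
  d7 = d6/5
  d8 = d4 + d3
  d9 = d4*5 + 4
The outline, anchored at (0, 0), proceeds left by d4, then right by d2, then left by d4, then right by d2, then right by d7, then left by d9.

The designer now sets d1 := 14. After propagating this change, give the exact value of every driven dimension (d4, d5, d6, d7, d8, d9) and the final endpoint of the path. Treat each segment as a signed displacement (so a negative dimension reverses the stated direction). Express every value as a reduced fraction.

Apply edit: d1 := 14
  d4 = d2/3 = 4/15
  d5 = d1 - d4*5 + d3 = 86/3
  d6 = d2*5 + d5 = 98/3
  d7 = d6/5 = 98/15
  d8 = d4 + d3 = 244/15
  d9 = d4*5 + 4 = 16/3
Walk from origin (0, 0):
  seg 1: left by d4 = 4/15 → (-4/15, 0)
  seg 2: right by d2 = 4/5 → (8/15, 0)
  seg 3: left by d4 = 4/15 → (4/15, 0)
  seg 4: right by d2 = 4/5 → (16/15, 0)
  seg 5: right by d7 = 98/15 → (38/5, 0)
  seg 6: left by d9 = 16/3 → (34/15, 0)

d4 = 4/15
d5 = 86/3
d6 = 98/3
d7 = 98/15
d8 = 244/15
d9 = 16/3
endpoint = (34/15, 0)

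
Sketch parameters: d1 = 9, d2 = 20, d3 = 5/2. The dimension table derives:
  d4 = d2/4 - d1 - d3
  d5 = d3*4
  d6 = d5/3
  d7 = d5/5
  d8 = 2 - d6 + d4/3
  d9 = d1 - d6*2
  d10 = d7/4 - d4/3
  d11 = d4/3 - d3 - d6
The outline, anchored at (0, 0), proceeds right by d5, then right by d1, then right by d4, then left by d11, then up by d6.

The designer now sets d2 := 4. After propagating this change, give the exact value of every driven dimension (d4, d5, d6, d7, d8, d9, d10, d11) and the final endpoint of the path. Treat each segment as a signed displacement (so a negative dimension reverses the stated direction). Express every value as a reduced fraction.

Apply edit: d2 := 4
  d4 = d2/4 - d1 - d3 = -21/2
  d5 = d3*4 = 10
  d6 = d5/3 = 10/3
  d7 = d5/5 = 2
  d8 = 2 - d6 + d4/3 = -29/6
  d9 = d1 - d6*2 = 7/3
  d10 = d7/4 - d4/3 = 4
  d11 = d4/3 - d3 - d6 = -28/3
Walk from origin (0, 0):
  seg 1: right by d5 = 10 → (10, 0)
  seg 2: right by d1 = 9 → (19, 0)
  seg 3: right by d4 = -21/2 → (17/2, 0)
  seg 4: left by d11 = -28/3 → (107/6, 0)
  seg 5: up by d6 = 10/3 → (107/6, 10/3)

d4 = -21/2
d5 = 10
d6 = 10/3
d7 = 2
d8 = -29/6
d9 = 7/3
d10 = 4
d11 = -28/3
endpoint = (107/6, 10/3)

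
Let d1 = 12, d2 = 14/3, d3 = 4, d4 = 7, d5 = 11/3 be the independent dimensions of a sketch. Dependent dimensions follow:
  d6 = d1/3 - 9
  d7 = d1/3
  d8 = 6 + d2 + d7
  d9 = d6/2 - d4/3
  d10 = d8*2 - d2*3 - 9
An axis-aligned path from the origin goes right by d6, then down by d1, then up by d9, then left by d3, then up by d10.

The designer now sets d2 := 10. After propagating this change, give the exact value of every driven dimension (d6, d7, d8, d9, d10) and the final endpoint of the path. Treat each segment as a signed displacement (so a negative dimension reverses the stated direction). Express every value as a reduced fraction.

d6 = -5
d7 = 4
d8 = 20
d9 = -29/6
d10 = 1
endpoint = (-9, -95/6)

Apply edit: d2 := 10
  d6 = d1/3 - 9 = -5
  d7 = d1/3 = 4
  d8 = 6 + d2 + d7 = 20
  d9 = d6/2 - d4/3 = -29/6
  d10 = d8*2 - d2*3 - 9 = 1
Walk from origin (0, 0):
  seg 1: right by d6 = -5 → (-5, 0)
  seg 2: down by d1 = 12 → (-5, -12)
  seg 3: up by d9 = -29/6 → (-5, -101/6)
  seg 4: left by d3 = 4 → (-9, -101/6)
  seg 5: up by d10 = 1 → (-9, -95/6)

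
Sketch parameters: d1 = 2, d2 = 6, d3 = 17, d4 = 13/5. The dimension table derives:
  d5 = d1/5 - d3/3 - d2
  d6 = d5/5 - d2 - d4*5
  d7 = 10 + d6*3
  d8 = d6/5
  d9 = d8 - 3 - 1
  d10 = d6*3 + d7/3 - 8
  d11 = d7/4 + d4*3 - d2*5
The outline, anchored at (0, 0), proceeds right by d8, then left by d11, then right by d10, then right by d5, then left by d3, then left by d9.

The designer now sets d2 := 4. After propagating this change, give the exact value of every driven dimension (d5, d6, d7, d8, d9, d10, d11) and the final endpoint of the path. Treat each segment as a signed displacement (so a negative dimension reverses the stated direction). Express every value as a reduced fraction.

d5 = -139/15
d6 = -1414/75
d7 = -1164/25
d8 = -1414/375
d9 = -2914/375
d10 = -2002/25
d11 = -596/25
endpoint = (-5888/75, 0)

Apply edit: d2 := 4
  d5 = d1/5 - d3/3 - d2 = -139/15
  d6 = d5/5 - d2 - d4*5 = -1414/75
  d7 = 10 + d6*3 = -1164/25
  d8 = d6/5 = -1414/375
  d9 = d8 - 3 - 1 = -2914/375
  d10 = d6*3 + d7/3 - 8 = -2002/25
  d11 = d7/4 + d4*3 - d2*5 = -596/25
Walk from origin (0, 0):
  seg 1: right by d8 = -1414/375 → (-1414/375, 0)
  seg 2: left by d11 = -596/25 → (7526/375, 0)
  seg 3: right by d10 = -2002/25 → (-22504/375, 0)
  seg 4: right by d5 = -139/15 → (-25979/375, 0)
  seg 5: left by d3 = 17 → (-32354/375, 0)
  seg 6: left by d9 = -2914/375 → (-5888/75, 0)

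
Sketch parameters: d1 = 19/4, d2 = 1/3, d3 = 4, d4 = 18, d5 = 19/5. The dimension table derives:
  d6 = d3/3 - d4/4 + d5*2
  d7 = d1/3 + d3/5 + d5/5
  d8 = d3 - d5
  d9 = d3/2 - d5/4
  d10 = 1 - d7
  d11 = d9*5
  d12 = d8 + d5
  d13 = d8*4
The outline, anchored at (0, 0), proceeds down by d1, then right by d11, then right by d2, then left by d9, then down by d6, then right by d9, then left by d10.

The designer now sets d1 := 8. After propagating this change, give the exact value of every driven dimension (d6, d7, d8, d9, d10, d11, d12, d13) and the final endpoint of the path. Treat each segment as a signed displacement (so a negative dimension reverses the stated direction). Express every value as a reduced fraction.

d6 = 133/30
d7 = 317/75
d8 = 1/5
d9 = 21/20
d10 = -242/75
d11 = 21/4
d12 = 4
d13 = 4/5
endpoint = (881/100, -373/30)

Apply edit: d1 := 8
  d6 = d3/3 - d4/4 + d5*2 = 133/30
  d7 = d1/3 + d3/5 + d5/5 = 317/75
  d8 = d3 - d5 = 1/5
  d9 = d3/2 - d5/4 = 21/20
  d10 = 1 - d7 = -242/75
  d11 = d9*5 = 21/4
  d12 = d8 + d5 = 4
  d13 = d8*4 = 4/5
Walk from origin (0, 0):
  seg 1: down by d1 = 8 → (0, -8)
  seg 2: right by d11 = 21/4 → (21/4, -8)
  seg 3: right by d2 = 1/3 → (67/12, -8)
  seg 4: left by d9 = 21/20 → (68/15, -8)
  seg 5: down by d6 = 133/30 → (68/15, -373/30)
  seg 6: right by d9 = 21/20 → (67/12, -373/30)
  seg 7: left by d10 = -242/75 → (881/100, -373/30)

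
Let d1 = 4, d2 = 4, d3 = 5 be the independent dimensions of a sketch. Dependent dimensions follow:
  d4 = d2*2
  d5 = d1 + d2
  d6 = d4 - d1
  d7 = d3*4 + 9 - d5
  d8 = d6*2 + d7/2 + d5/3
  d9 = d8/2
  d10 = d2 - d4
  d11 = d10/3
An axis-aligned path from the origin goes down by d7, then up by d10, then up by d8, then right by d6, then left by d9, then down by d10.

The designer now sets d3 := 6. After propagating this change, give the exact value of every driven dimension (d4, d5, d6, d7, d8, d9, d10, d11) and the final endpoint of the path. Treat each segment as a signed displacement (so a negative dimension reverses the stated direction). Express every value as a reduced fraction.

Apply edit: d3 := 6
  d4 = d2*2 = 8
  d5 = d1 + d2 = 8
  d6 = d4 - d1 = 4
  d7 = d3*4 + 9 - d5 = 25
  d8 = d6*2 + d7/2 + d5/3 = 139/6
  d9 = d8/2 = 139/12
  d10 = d2 - d4 = -4
  d11 = d10/3 = -4/3
Walk from origin (0, 0):
  seg 1: down by d7 = 25 → (0, -25)
  seg 2: up by d10 = -4 → (0, -29)
  seg 3: up by d8 = 139/6 → (0, -35/6)
  seg 4: right by d6 = 4 → (4, -35/6)
  seg 5: left by d9 = 139/12 → (-91/12, -35/6)
  seg 6: down by d10 = -4 → (-91/12, -11/6)

d4 = 8
d5 = 8
d6 = 4
d7 = 25
d8 = 139/6
d9 = 139/12
d10 = -4
d11 = -4/3
endpoint = (-91/12, -11/6)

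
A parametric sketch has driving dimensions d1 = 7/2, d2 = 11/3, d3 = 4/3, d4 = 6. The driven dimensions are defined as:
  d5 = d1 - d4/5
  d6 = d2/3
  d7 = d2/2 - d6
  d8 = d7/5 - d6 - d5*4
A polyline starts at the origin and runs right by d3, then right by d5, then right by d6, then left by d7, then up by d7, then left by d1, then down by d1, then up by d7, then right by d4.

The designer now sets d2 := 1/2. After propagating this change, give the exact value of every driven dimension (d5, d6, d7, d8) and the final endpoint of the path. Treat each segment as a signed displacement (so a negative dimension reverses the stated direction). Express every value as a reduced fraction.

Apply edit: d2 := 1/2
  d5 = d1 - d4/5 = 23/10
  d6 = d2/3 = 1/6
  d7 = d2/2 - d6 = 1/12
  d8 = d7/5 - d6 - d5*4 = -187/20
Walk from origin (0, 0):
  seg 1: right by d3 = 4/3 → (4/3, 0)
  seg 2: right by d5 = 23/10 → (109/30, 0)
  seg 3: right by d6 = 1/6 → (19/5, 0)
  seg 4: left by d7 = 1/12 → (223/60, 0)
  seg 5: up by d7 = 1/12 → (223/60, 1/12)
  seg 6: left by d1 = 7/2 → (13/60, 1/12)
  seg 7: down by d1 = 7/2 → (13/60, -41/12)
  seg 8: up by d7 = 1/12 → (13/60, -10/3)
  seg 9: right by d4 = 6 → (373/60, -10/3)

d5 = 23/10
d6 = 1/6
d7 = 1/12
d8 = -187/20
endpoint = (373/60, -10/3)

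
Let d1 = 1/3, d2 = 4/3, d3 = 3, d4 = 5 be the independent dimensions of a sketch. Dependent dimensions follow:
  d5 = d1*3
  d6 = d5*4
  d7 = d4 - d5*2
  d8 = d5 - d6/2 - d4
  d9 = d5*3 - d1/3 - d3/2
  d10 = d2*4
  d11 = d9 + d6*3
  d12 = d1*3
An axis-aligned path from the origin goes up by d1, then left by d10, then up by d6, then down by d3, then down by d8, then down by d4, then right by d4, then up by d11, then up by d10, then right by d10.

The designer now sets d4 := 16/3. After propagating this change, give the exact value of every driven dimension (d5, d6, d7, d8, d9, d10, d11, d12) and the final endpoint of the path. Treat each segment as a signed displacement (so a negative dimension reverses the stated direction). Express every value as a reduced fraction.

d5 = 1
d6 = 4
d7 = 10/3
d8 = -19/3
d9 = 25/18
d10 = 16/3
d11 = 241/18
d12 = 1
endpoint = (16/3, 379/18)

Apply edit: d4 := 16/3
  d5 = d1*3 = 1
  d6 = d5*4 = 4
  d7 = d4 - d5*2 = 10/3
  d8 = d5 - d6/2 - d4 = -19/3
  d9 = d5*3 - d1/3 - d3/2 = 25/18
  d10 = d2*4 = 16/3
  d11 = d9 + d6*3 = 241/18
  d12 = d1*3 = 1
Walk from origin (0, 0):
  seg 1: up by d1 = 1/3 → (0, 1/3)
  seg 2: left by d10 = 16/3 → (-16/3, 1/3)
  seg 3: up by d6 = 4 → (-16/3, 13/3)
  seg 4: down by d3 = 3 → (-16/3, 4/3)
  seg 5: down by d8 = -19/3 → (-16/3, 23/3)
  seg 6: down by d4 = 16/3 → (-16/3, 7/3)
  seg 7: right by d4 = 16/3 → (0, 7/3)
  seg 8: up by d11 = 241/18 → (0, 283/18)
  seg 9: up by d10 = 16/3 → (0, 379/18)
  seg 10: right by d10 = 16/3 → (16/3, 379/18)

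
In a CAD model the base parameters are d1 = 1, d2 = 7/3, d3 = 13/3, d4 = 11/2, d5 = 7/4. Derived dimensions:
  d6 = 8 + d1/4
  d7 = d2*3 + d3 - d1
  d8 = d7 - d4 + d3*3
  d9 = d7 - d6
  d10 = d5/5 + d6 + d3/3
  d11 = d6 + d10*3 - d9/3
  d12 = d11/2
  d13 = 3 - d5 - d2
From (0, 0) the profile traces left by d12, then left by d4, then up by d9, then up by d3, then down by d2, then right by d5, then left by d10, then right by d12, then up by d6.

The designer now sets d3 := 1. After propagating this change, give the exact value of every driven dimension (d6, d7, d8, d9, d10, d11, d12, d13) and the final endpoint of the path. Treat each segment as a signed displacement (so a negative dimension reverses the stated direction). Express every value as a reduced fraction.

d6 = 33/4
d7 = 7
d8 = 9/2
d9 = -5/4
d10 = 134/15
d11 = 532/15
d12 = 266/15
d13 = -13/12
endpoint = (-761/60, 17/3)

Apply edit: d3 := 1
  d6 = 8 + d1/4 = 33/4
  d7 = d2*3 + d3 - d1 = 7
  d8 = d7 - d4 + d3*3 = 9/2
  d9 = d7 - d6 = -5/4
  d10 = d5/5 + d6 + d3/3 = 134/15
  d11 = d6 + d10*3 - d9/3 = 532/15
  d12 = d11/2 = 266/15
  d13 = 3 - d5 - d2 = -13/12
Walk from origin (0, 0):
  seg 1: left by d12 = 266/15 → (-266/15, 0)
  seg 2: left by d4 = 11/2 → (-697/30, 0)
  seg 3: up by d9 = -5/4 → (-697/30, -5/4)
  seg 4: up by d3 = 1 → (-697/30, -1/4)
  seg 5: down by d2 = 7/3 → (-697/30, -31/12)
  seg 6: right by d5 = 7/4 → (-1289/60, -31/12)
  seg 7: left by d10 = 134/15 → (-365/12, -31/12)
  seg 8: right by d12 = 266/15 → (-761/60, -31/12)
  seg 9: up by d6 = 33/4 → (-761/60, 17/3)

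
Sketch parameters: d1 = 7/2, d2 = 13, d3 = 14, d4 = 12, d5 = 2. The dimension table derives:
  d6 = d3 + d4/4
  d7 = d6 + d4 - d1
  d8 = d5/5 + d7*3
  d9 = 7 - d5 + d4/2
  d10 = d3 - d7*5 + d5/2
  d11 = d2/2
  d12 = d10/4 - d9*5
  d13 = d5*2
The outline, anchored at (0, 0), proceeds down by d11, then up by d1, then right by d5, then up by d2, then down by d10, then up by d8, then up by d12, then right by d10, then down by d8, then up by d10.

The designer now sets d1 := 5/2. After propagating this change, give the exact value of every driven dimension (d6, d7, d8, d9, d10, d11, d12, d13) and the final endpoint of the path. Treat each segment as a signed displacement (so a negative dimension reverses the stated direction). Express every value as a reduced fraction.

Apply edit: d1 := 5/2
  d6 = d3 + d4/4 = 17
  d7 = d6 + d4 - d1 = 53/2
  d8 = d5/5 + d7*3 = 799/10
  d9 = 7 - d5 + d4/2 = 11
  d10 = d3 - d7*5 + d5/2 = -235/2
  d11 = d2/2 = 13/2
  d12 = d10/4 - d9*5 = -675/8
  d13 = d5*2 = 4
Walk from origin (0, 0):
  seg 1: down by d11 = 13/2 → (0, -13/2)
  seg 2: up by d1 = 5/2 → (0, -4)
  seg 3: right by d5 = 2 → (2, -4)
  seg 4: up by d2 = 13 → (2, 9)
  seg 5: down by d10 = -235/2 → (2, 253/2)
  seg 6: up by d8 = 799/10 → (2, 1032/5)
  seg 7: up by d12 = -675/8 → (2, 4881/40)
  seg 8: right by d10 = -235/2 → (-231/2, 4881/40)
  seg 9: down by d8 = 799/10 → (-231/2, 337/8)
  seg 10: up by d10 = -235/2 → (-231/2, -603/8)

d6 = 17
d7 = 53/2
d8 = 799/10
d9 = 11
d10 = -235/2
d11 = 13/2
d12 = -675/8
d13 = 4
endpoint = (-231/2, -603/8)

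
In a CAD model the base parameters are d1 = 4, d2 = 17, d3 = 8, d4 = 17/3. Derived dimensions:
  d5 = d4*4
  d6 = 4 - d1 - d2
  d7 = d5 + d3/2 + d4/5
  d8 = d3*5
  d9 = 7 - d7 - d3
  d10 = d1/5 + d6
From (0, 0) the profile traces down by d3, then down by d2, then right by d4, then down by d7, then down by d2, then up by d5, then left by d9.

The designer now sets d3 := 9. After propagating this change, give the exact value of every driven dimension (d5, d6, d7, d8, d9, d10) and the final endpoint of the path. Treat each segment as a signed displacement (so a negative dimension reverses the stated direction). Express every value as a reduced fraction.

Apply edit: d3 := 9
  d5 = d4*4 = 68/3
  d6 = 4 - d1 - d2 = -17
  d7 = d5 + d3/2 + d4/5 = 283/10
  d8 = d3*5 = 45
  d9 = 7 - d7 - d3 = -303/10
  d10 = d1/5 + d6 = -81/5
Walk from origin (0, 0):
  seg 1: down by d3 = 9 → (0, -9)
  seg 2: down by d2 = 17 → (0, -26)
  seg 3: right by d4 = 17/3 → (17/3, -26)
  seg 4: down by d7 = 283/10 → (17/3, -543/10)
  seg 5: down by d2 = 17 → (17/3, -713/10)
  seg 6: up by d5 = 68/3 → (17/3, -1459/30)
  seg 7: left by d9 = -303/10 → (1079/30, -1459/30)

d5 = 68/3
d6 = -17
d7 = 283/10
d8 = 45
d9 = -303/10
d10 = -81/5
endpoint = (1079/30, -1459/30)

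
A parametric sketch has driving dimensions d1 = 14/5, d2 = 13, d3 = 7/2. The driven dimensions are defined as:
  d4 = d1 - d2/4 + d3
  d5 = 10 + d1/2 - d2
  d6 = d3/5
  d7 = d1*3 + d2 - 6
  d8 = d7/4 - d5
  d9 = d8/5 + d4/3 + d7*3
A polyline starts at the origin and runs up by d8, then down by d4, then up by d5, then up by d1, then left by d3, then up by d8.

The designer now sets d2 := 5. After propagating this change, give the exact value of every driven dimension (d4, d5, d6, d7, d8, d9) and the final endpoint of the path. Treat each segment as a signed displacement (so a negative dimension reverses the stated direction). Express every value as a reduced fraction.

d4 = 101/20
d5 = 32/5
d6 = 7/10
d7 = 37/5
d8 = -91/20
d9 = 1723/75
endpoint = (-7/2, -99/20)

Apply edit: d2 := 5
  d4 = d1 - d2/4 + d3 = 101/20
  d5 = 10 + d1/2 - d2 = 32/5
  d6 = d3/5 = 7/10
  d7 = d1*3 + d2 - 6 = 37/5
  d8 = d7/4 - d5 = -91/20
  d9 = d8/5 + d4/3 + d7*3 = 1723/75
Walk from origin (0, 0):
  seg 1: up by d8 = -91/20 → (0, -91/20)
  seg 2: down by d4 = 101/20 → (0, -48/5)
  seg 3: up by d5 = 32/5 → (0, -16/5)
  seg 4: up by d1 = 14/5 → (0, -2/5)
  seg 5: left by d3 = 7/2 → (-7/2, -2/5)
  seg 6: up by d8 = -91/20 → (-7/2, -99/20)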